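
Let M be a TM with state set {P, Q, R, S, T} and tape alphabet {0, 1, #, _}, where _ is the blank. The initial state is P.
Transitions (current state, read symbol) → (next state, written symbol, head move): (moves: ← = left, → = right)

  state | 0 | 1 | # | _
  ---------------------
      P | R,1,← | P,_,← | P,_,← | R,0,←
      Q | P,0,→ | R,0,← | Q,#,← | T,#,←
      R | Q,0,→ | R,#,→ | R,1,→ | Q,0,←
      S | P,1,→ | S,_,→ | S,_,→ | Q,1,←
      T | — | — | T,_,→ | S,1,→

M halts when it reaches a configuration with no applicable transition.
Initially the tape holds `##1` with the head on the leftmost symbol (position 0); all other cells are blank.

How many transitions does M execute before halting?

14

state=P head=0 tape=____[#]#1   (P,#)→(P,_,←)
state=P head=-1 tape=___[_]_#1   (P,_)→(R,0,←)
state=R head=-2 tape=__[_]0_#1   (R,_)→(Q,0,←)
state=Q head=-3 tape=_[_]00_#1   (Q,_)→(T,#,←)
state=T head=-4 tape=[_]#00_#1   (T,_)→(S,1,→)
state=S head=-3 tape=1[#]00_#1   (S,#)→(S,_,→)
state=S head=-2 tape=1_[0]0_#1   (S,0)→(P,1,→)
state=P head=-1 tape=1_1[0]_#1   (P,0)→(R,1,←)
state=R head=-2 tape=1_[1]1_#1   (R,1)→(R,#,→)
state=R head=-1 tape=1_#[1]_#1   (R,1)→(R,#,→)
state=R head=0 tape=1_##[_]#1   (R,_)→(Q,0,←)
state=Q head=-1 tape=1_#[#]0#1   (Q,#)→(Q,#,←)
state=Q head=-2 tape=1_[#]#0#1   (Q,#)→(Q,#,←)
state=Q head=-3 tape=1[_]##0#1   (Q,_)→(T,#,←)
state=T head=-4 tape=[1]###0#1
M halts after 14 transitions.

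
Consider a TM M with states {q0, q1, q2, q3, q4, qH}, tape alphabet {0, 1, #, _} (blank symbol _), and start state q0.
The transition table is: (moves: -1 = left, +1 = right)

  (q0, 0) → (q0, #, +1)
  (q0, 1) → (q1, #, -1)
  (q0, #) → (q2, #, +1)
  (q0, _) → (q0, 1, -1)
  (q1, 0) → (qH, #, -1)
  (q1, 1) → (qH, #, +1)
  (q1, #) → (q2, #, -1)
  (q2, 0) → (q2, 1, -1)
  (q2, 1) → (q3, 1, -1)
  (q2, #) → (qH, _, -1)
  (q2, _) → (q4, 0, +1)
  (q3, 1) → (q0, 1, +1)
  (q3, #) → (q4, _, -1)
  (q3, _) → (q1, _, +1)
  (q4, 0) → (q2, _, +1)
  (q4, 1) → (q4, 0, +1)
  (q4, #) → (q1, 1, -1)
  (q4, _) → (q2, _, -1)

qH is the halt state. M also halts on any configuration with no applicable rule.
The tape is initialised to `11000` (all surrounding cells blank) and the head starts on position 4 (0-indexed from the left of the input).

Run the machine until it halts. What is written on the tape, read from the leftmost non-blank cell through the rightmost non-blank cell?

##1111

q0 | 1100[0]__   read 0 → write #, move +1, go to q0
q0 | 1100#[_]_   read _ → write 1, move -1, go to q0
q0 | 1100[#]1_   read # → write #, move +1, go to q2
q2 | 1100#[1]_   read 1 → write 1, move -1, go to q3
q3 | 1100[#]1_   read # → write _, move -1, go to q4
q4 | 110[0]_1_   read 0 → write _, move +1, go to q2
q2 | 110_[_]1_   read _ → write 0, move +1, go to q4
q4 | 110_0[1]_   read 1 → write 0, move +1, go to q4
q4 | 110_00[_]   read _ → write _, move -1, go to q2
q2 | 110_0[0]_   read 0 → write 1, move -1, go to q2
q2 | 110_[0]1_   read 0 → write 1, move -1, go to q2
q2 | 110[_]11_   read _ → write 0, move +1, go to q4
q4 | 1100[1]1_   read 1 → write 0, move +1, go to q4
q4 | 11000[1]_   read 1 → write 0, move +1, go to q4
q4 | 110000[_]   read _ → write _, move -1, go to q2
q2 | 11000[0]_   read 0 → write 1, move -1, go to q2
q2 | 1100[0]1_   read 0 → write 1, move -1, go to q2
q2 | 110[0]11_   read 0 → write 1, move -1, go to q2
q2 | 11[0]111_   read 0 → write 1, move -1, go to q2
q2 | 1[1]1111_   read 1 → write 1, move -1, go to q3
q3 | [1]11111_   read 1 → write 1, move +1, go to q0
q0 | 1[1]1111_   read 1 → write #, move -1, go to q1
q1 | [1]#1111_   read 1 → write #, move +1, go to qH
qH | #[#]1111_
The non-blank tape span at halt is ##1111.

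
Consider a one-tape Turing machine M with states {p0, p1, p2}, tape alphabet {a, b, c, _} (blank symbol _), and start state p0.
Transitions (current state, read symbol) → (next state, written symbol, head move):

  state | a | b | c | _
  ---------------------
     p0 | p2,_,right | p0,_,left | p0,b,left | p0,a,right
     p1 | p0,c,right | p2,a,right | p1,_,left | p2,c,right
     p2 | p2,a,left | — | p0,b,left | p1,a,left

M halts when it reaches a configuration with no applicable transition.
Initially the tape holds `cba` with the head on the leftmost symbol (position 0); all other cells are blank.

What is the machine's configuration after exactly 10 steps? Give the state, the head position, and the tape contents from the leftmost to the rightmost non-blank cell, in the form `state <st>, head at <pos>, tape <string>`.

p0 | __[c]ba   read c → write b, move left, go to p0
p0 | _[_]bba   read _ → write a, move right, go to p0
p0 | _a[b]ba   read b → write _, move left, go to p0
p0 | _[a]_ba   read a → write _, move right, go to p2
p2 | __[_]ba   read _ → write a, move left, go to p1
p1 | _[_]aba   read _ → write c, move right, go to p2
p2 | _c[a]ba   read a → write a, move left, go to p2
p2 | _[c]aba   read c → write b, move left, go to p0
p0 | [_]baba   read _ → write a, move right, go to p0
p0 | a[b]aba   read b → write _, move left, go to p0
p0 | [a]_aba
After 10 steps: state p0, head at -2, tape a_aba.

state p0, head at -2, tape a_aba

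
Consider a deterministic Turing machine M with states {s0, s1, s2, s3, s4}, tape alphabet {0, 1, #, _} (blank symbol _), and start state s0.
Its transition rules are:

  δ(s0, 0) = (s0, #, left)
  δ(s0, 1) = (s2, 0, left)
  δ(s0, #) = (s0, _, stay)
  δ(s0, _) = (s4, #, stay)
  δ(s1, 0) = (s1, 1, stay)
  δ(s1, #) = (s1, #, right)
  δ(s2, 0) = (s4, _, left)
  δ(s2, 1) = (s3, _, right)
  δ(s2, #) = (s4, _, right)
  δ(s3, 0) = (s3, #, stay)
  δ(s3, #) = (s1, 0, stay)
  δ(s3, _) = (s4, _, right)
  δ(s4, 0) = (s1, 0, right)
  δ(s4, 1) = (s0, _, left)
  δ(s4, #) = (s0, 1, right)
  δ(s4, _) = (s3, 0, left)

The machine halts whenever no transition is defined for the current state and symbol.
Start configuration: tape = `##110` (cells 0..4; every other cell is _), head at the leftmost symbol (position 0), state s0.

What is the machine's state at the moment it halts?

state=s0 head=0 tape=[#]#110   (s0,#)→(s0,_,stay)
state=s0 head=0 tape=[_]#110   (s0,_)→(s4,#,stay)
state=s4 head=0 tape=[#]#110   (s4,#)→(s0,1,right)
state=s0 head=1 tape=1[#]110   (s0,#)→(s0,_,stay)
state=s0 head=1 tape=1[_]110   (s0,_)→(s4,#,stay)
state=s4 head=1 tape=1[#]110   (s4,#)→(s0,1,right)
state=s0 head=2 tape=11[1]10   (s0,1)→(s2,0,left)
state=s2 head=1 tape=1[1]010   (s2,1)→(s3,_,right)
state=s3 head=2 tape=1_[0]10   (s3,0)→(s3,#,stay)
state=s3 head=2 tape=1_[#]10   (s3,#)→(s1,0,stay)
state=s1 head=2 tape=1_[0]10   (s1,0)→(s1,1,stay)
state=s1 head=2 tape=1_[1]10
No transition is defined for (s1, 1); M halts in state s1.

s1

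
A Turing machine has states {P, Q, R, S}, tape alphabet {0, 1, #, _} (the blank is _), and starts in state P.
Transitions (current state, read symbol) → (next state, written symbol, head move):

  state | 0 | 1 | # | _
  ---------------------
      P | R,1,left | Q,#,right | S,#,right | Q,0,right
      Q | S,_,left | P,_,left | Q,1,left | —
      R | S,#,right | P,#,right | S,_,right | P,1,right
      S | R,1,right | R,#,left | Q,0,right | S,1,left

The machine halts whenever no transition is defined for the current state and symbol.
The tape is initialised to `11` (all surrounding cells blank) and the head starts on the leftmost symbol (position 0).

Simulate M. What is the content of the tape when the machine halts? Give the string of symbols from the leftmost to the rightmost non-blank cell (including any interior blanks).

1#

P | _[1]1   read 1 → write #, move right, go to Q
Q | _#[1]   read 1 → write _, move left, go to P
P | _[#]_   read # → write #, move right, go to S
S | _#[_]   read _ → write 1, move left, go to S
S | _[#]1   read # → write 0, move right, go to Q
Q | _0[1]   read 1 → write _, move left, go to P
P | _[0]_   read 0 → write 1, move left, go to R
R | [_]1_   read _ → write 1, move right, go to P
P | 1[1]_   read 1 → write #, move right, go to Q
Q | 1#[_]
The non-blank tape span at halt is 1#.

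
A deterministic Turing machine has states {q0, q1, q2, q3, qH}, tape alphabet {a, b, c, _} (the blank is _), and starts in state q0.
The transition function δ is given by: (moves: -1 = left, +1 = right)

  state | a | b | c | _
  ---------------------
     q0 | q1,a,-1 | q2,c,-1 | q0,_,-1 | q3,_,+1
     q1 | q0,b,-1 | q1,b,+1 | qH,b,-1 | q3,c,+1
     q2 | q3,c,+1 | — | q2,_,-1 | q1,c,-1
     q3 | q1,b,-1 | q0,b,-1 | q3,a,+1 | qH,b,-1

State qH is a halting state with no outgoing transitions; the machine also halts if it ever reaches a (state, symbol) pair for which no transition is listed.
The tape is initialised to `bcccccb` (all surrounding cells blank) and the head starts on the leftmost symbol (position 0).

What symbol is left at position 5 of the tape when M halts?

state=q0 head=0 tape=___[b]cccccb   (q0,b)→(q2,c,-1)
state=q2 head=-1 tape=__[_]ccccccb   (q2,_)→(q1,c,-1)
state=q1 head=-2 tape=_[_]cccccccb   (q1,_)→(q3,c,+1)
state=q3 head=-1 tape=_c[c]ccccccb   (q3,c)→(q3,a,+1)
state=q3 head=0 tape=_ca[c]cccccb   (q3,c)→(q3,a,+1)
state=q3 head=1 tape=_caa[c]ccccb   (q3,c)→(q3,a,+1)
state=q3 head=2 tape=_caaa[c]cccb   (q3,c)→(q3,a,+1)
state=q3 head=3 tape=_caaaa[c]ccb   (q3,c)→(q3,a,+1)
state=q3 head=4 tape=_caaaaa[c]cb   (q3,c)→(q3,a,+1)
state=q3 head=5 tape=_caaaaaa[c]b   (q3,c)→(q3,a,+1)
state=q3 head=6 tape=_caaaaaaa[b]   (q3,b)→(q0,b,-1)
state=q0 head=5 tape=_caaaaaa[a]b   (q0,a)→(q1,a,-1)
state=q1 head=4 tape=_caaaaa[a]ab   (q1,a)→(q0,b,-1)
state=q0 head=3 tape=_caaaa[a]bab   (q0,a)→(q1,a,-1)
state=q1 head=2 tape=_caaa[a]abab   (q1,a)→(q0,b,-1)
state=q0 head=1 tape=_caa[a]babab   (q0,a)→(q1,a,-1)
state=q1 head=0 tape=_ca[a]ababab   (q1,a)→(q0,b,-1)
state=q0 head=-1 tape=_c[a]bababab   (q0,a)→(q1,a,-1)
state=q1 head=-2 tape=_[c]abababab   (q1,c)→(qH,b,-1)
state=qH head=-3 tape=[_]babababab
Cell 5 holds a when M halts.

a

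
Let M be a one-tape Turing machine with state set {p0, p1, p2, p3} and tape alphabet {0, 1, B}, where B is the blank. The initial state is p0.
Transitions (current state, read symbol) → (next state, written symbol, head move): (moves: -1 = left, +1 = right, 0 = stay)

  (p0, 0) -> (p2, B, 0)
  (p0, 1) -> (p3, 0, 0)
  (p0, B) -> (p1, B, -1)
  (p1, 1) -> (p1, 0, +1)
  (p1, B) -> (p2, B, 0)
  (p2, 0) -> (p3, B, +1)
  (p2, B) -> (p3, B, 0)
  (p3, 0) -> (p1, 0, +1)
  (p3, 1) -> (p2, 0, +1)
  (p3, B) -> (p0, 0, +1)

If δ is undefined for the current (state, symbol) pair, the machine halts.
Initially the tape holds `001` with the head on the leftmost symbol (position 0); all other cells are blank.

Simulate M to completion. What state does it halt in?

state=p0 head=0 tape=[0]01BB   (p0,0)→(p2,B,0)
state=p2 head=0 tape=[B]01BB   (p2,B)→(p3,B,0)
state=p3 head=0 tape=[B]01BB   (p3,B)→(p0,0,+1)
state=p0 head=1 tape=0[0]1BB   (p0,0)→(p2,B,0)
state=p2 head=1 tape=0[B]1BB   (p2,B)→(p3,B,0)
state=p3 head=1 tape=0[B]1BB   (p3,B)→(p0,0,+1)
state=p0 head=2 tape=00[1]BB   (p0,1)→(p3,0,0)
state=p3 head=2 tape=00[0]BB   (p3,0)→(p1,0,+1)
state=p1 head=3 tape=000[B]B   (p1,B)→(p2,B,0)
state=p2 head=3 tape=000[B]B   (p2,B)→(p3,B,0)
state=p3 head=3 tape=000[B]B   (p3,B)→(p0,0,+1)
state=p0 head=4 tape=0000[B]   (p0,B)→(p1,B,-1)
state=p1 head=3 tape=000[0]B
No transition is defined for (p1, 0); M halts in state p1.

p1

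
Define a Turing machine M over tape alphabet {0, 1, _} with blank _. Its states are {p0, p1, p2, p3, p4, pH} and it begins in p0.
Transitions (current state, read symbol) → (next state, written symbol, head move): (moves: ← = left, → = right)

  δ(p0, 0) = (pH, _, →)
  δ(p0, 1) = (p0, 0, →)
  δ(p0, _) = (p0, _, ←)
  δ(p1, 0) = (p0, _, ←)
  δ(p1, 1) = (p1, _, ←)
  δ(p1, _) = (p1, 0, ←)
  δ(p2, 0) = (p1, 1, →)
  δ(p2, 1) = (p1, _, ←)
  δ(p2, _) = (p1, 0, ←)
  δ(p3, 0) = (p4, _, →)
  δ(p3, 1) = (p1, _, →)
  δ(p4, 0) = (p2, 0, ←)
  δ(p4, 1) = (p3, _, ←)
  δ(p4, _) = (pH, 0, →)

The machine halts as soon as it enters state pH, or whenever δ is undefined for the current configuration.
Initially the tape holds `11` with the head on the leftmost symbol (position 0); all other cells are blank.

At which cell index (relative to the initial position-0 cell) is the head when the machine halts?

p0 | [1]1_   read 1 → write 0, move →, go to p0
p0 | 0[1]_   read 1 → write 0, move →, go to p0
p0 | 00[_]   read _ → write _, move ←, go to p0
p0 | 0[0]_   read 0 → write _, move →, go to pH
pH | 0_[_]
At halt the head is at cell 2.

2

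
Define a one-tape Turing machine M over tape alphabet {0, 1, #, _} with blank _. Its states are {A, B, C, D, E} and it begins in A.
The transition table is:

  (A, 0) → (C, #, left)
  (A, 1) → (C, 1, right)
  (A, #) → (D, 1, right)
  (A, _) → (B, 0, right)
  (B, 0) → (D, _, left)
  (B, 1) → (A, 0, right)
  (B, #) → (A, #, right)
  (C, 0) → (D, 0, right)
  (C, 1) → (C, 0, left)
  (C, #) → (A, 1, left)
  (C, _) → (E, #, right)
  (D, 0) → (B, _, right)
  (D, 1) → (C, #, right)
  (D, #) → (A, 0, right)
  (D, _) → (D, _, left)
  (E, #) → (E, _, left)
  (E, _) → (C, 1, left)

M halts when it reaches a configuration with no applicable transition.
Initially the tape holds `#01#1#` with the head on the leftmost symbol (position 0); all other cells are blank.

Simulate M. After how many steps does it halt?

25

A | [#]01#1#__   read # → write 1, move right, go to D
D | 1[0]1#1#__   read 0 → write _, move right, go to B
B | 1_[1]#1#__   read 1 → write 0, move right, go to A
A | 1_0[#]1#__   read # → write 1, move right, go to D
D | 1_01[1]#__   read 1 → write #, move right, go to C
C | 1_01#[#]__   read # → write 1, move left, go to A
A | 1_01[#]1__   read # → write 1, move right, go to D
D | 1_011[1]__   read 1 → write #, move right, go to C
C | 1_011#[_]_   read _ → write #, move right, go to E
E | 1_011##[_]   read _ → write 1, move left, go to C
C | 1_011#[#]1   read # → write 1, move left, go to A
A | 1_011[#]11   read # → write 1, move right, go to D
D | 1_0111[1]1   read 1 → write #, move right, go to C
C | 1_0111#[1]   read 1 → write 0, move left, go to C
C | 1_0111[#]0   read # → write 1, move left, go to A
A | 1_011[1]10   read 1 → write 1, move right, go to C
C | 1_0111[1]0   read 1 → write 0, move left, go to C
C | 1_011[1]00   read 1 → write 0, move left, go to C
C | 1_01[1]000   read 1 → write 0, move left, go to C
C | 1_0[1]0000   read 1 → write 0, move left, go to C
C | 1_[0]00000   read 0 → write 0, move right, go to D
D | 1_0[0]0000   read 0 → write _, move right, go to B
B | 1_0_[0]000   read 0 → write _, move left, go to D
D | 1_0[_]_000   read _ → write _, move left, go to D
D | 1_[0]__000   read 0 → write _, move right, go to B
B | 1__[_]_000
M halts after 25 transitions.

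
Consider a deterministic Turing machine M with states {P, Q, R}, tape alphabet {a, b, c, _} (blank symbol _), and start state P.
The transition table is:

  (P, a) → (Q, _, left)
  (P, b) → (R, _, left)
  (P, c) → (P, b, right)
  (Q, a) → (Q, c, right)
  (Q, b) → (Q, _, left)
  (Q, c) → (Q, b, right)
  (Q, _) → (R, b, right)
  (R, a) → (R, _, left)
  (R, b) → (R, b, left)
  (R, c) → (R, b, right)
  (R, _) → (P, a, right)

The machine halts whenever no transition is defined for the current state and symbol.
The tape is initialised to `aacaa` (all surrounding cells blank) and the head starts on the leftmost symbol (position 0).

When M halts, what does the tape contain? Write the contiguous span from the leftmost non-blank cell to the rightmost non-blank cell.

a__bbb_a

state=P head=0 tape=___[a]acaa   (P,a)→(Q,_,left)
state=Q head=-1 tape=__[_]_acaa   (Q,_)→(R,b,right)
state=R head=0 tape=__b[_]acaa   (R,_)→(P,a,right)
state=P head=1 tape=__ba[a]caa   (P,a)→(Q,_,left)
state=Q head=0 tape=__b[a]_caa   (Q,a)→(Q,c,right)
state=Q head=1 tape=__bc[_]caa   (Q,_)→(R,b,right)
state=R head=2 tape=__bcb[c]aa   (R,c)→(R,b,right)
state=R head=3 tape=__bcbb[a]a   (R,a)→(R,_,left)
state=R head=2 tape=__bcb[b]_a   (R,b)→(R,b,left)
state=R head=1 tape=__bc[b]b_a   (R,b)→(R,b,left)
state=R head=0 tape=__b[c]bb_a   (R,c)→(R,b,right)
state=R head=1 tape=__bb[b]b_a   (R,b)→(R,b,left)
state=R head=0 tape=__b[b]bb_a   (R,b)→(R,b,left)
state=R head=-1 tape=__[b]bbb_a   (R,b)→(R,b,left)
state=R head=-2 tape=_[_]bbbb_a   (R,_)→(P,a,right)
state=P head=-1 tape=_a[b]bbb_a   (P,b)→(R,_,left)
state=R head=-2 tape=_[a]_bbb_a   (R,a)→(R,_,left)
state=R head=-3 tape=[_]__bbb_a   (R,_)→(P,a,right)
state=P head=-2 tape=a[_]_bbb_a
The non-blank tape span at halt is a__bbb_a.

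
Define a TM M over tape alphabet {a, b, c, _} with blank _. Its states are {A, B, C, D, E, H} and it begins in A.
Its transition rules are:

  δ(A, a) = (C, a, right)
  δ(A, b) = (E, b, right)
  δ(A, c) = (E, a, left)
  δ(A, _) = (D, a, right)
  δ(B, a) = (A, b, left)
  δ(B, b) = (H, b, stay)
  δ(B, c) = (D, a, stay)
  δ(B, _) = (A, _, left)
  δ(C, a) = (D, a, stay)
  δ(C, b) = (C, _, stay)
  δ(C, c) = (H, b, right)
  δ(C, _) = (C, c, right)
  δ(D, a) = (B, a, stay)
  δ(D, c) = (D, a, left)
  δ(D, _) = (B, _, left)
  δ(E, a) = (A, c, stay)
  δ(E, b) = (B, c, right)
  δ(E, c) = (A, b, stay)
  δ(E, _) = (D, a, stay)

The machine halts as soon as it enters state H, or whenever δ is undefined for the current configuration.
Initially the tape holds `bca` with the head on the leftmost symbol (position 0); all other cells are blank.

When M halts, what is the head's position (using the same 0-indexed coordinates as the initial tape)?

-1

state=A head=0 tape=__[b]ca   (A,b)→(E,b,right)
state=E head=1 tape=__b[c]a   (E,c)→(A,b,stay)
state=A head=1 tape=__b[b]a   (A,b)→(E,b,right)
state=E head=2 tape=__bb[a]   (E,a)→(A,c,stay)
state=A head=2 tape=__bb[c]   (A,c)→(E,a,left)
state=E head=1 tape=__b[b]a   (E,b)→(B,c,right)
state=B head=2 tape=__bc[a]   (B,a)→(A,b,left)
state=A head=1 tape=__b[c]b   (A,c)→(E,a,left)
state=E head=0 tape=__[b]ab   (E,b)→(B,c,right)
state=B head=1 tape=__c[a]b   (B,a)→(A,b,left)
state=A head=0 tape=__[c]bb   (A,c)→(E,a,left)
state=E head=-1 tape=_[_]abb   (E,_)→(D,a,stay)
state=D head=-1 tape=_[a]abb   (D,a)→(B,a,stay)
state=B head=-1 tape=_[a]abb   (B,a)→(A,b,left)
state=A head=-2 tape=[_]babb   (A,_)→(D,a,right)
state=D head=-1 tape=a[b]abb
At halt the head is at cell -1.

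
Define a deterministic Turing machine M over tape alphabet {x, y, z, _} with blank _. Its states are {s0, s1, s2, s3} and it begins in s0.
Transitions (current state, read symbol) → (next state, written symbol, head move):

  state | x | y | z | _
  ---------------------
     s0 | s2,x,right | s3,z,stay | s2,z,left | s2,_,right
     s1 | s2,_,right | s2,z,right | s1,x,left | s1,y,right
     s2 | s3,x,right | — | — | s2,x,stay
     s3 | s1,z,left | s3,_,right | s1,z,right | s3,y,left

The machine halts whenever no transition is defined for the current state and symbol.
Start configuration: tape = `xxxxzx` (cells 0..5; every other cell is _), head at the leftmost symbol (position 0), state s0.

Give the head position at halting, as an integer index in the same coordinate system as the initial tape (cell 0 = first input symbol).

s0 | [x]xxxzx   read x → write x, move right, go to s2
s2 | x[x]xxzx   read x → write x, move right, go to s3
s3 | xx[x]xzx   read x → write z, move left, go to s1
s1 | x[x]zxzx   read x → write _, move right, go to s2
s2 | x_[z]xzx
At halt the head is at cell 2.

2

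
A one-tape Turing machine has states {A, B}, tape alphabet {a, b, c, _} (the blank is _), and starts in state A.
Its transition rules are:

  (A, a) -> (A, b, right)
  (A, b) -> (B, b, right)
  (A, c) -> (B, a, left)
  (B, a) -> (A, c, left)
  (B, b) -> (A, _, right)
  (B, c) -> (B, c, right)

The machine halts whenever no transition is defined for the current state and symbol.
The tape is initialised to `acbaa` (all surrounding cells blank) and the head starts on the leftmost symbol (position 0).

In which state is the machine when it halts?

A

state=A head=0 tape=[a]cbaa_   (A,a)→(A,b,right)
state=A head=1 tape=b[c]baa_   (A,c)→(B,a,left)
state=B head=0 tape=[b]abaa_   (B,b)→(A,_,right)
state=A head=1 tape=_[a]baa_   (A,a)→(A,b,right)
state=A head=2 tape=_b[b]aa_   (A,b)→(B,b,right)
state=B head=3 tape=_bb[a]a_   (B,a)→(A,c,left)
state=A head=2 tape=_b[b]ca_   (A,b)→(B,b,right)
state=B head=3 tape=_bb[c]a_   (B,c)→(B,c,right)
state=B head=4 tape=_bbc[a]_   (B,a)→(A,c,left)
state=A head=3 tape=_bb[c]c_   (A,c)→(B,a,left)
state=B head=2 tape=_b[b]ac_   (B,b)→(A,_,right)
state=A head=3 tape=_b_[a]c_   (A,a)→(A,b,right)
state=A head=4 tape=_b_b[c]_   (A,c)→(B,a,left)
state=B head=3 tape=_b_[b]a_   (B,b)→(A,_,right)
state=A head=4 tape=_b__[a]_   (A,a)→(A,b,right)
state=A head=5 tape=_b__b[_]
No transition is defined for (A, _); M halts in state A.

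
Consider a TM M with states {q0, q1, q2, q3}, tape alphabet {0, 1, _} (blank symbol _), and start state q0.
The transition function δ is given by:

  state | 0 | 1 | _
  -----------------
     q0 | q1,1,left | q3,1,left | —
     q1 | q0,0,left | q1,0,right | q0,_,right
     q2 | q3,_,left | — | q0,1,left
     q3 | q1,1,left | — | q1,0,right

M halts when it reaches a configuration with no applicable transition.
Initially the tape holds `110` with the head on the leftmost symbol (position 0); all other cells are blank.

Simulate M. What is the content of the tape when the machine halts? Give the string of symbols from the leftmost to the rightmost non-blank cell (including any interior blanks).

q0 | ___[1]10   read 1 → write 1, move left, go to q3
q3 | __[_]110   read _ → write 0, move right, go to q1
q1 | __0[1]10   read 1 → write 0, move right, go to q1
q1 | __00[1]0   read 1 → write 0, move right, go to q1
q1 | __000[0]   read 0 → write 0, move left, go to q0
q0 | __00[0]0   read 0 → write 1, move left, go to q1
q1 | __0[0]10   read 0 → write 0, move left, go to q0
q0 | __[0]010   read 0 → write 1, move left, go to q1
q1 | _[_]1010   read _ → write _, move right, go to q0
q0 | __[1]010   read 1 → write 1, move left, go to q3
q3 | _[_]1010   read _ → write 0, move right, go to q1
q1 | _0[1]010   read 1 → write 0, move right, go to q1
q1 | _00[0]10   read 0 → write 0, move left, go to q0
q0 | _0[0]010   read 0 → write 1, move left, go to q1
q1 | _[0]1010   read 0 → write 0, move left, go to q0
q0 | [_]01010
The non-blank tape span at halt is 01010.

01010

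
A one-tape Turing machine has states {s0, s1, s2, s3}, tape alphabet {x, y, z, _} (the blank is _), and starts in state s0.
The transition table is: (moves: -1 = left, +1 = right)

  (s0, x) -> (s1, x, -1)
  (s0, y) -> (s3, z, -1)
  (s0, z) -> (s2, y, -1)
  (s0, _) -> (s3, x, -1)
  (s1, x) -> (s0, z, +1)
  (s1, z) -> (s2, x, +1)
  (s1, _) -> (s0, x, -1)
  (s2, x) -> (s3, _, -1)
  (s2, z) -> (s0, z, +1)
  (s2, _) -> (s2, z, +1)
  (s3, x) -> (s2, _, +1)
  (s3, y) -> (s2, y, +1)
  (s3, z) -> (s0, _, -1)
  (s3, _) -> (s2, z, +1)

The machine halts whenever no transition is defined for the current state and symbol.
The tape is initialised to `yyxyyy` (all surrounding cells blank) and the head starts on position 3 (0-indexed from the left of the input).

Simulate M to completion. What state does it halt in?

state=s0 head=3 tape=__yyx[y]yy   (s0,y)→(s3,z,-1)
state=s3 head=2 tape=__yy[x]zyy   (s3,x)→(s2,_,+1)
state=s2 head=3 tape=__yy_[z]yy   (s2,z)→(s0,z,+1)
state=s0 head=4 tape=__yy_z[y]y   (s0,y)→(s3,z,-1)
state=s3 head=3 tape=__yy_[z]zy   (s3,z)→(s0,_,-1)
state=s0 head=2 tape=__yy[_]_zy   (s0,_)→(s3,x,-1)
state=s3 head=1 tape=__y[y]x_zy   (s3,y)→(s2,y,+1)
state=s2 head=2 tape=__yy[x]_zy   (s2,x)→(s3,_,-1)
state=s3 head=1 tape=__y[y]__zy   (s3,y)→(s2,y,+1)
state=s2 head=2 tape=__yy[_]_zy   (s2,_)→(s2,z,+1)
state=s2 head=3 tape=__yyz[_]zy   (s2,_)→(s2,z,+1)
state=s2 head=4 tape=__yyzz[z]y   (s2,z)→(s0,z,+1)
state=s0 head=5 tape=__yyzzz[y]   (s0,y)→(s3,z,-1)
state=s3 head=4 tape=__yyzz[z]z   (s3,z)→(s0,_,-1)
state=s0 head=3 tape=__yyz[z]_z   (s0,z)→(s2,y,-1)
state=s2 head=2 tape=__yy[z]y_z   (s2,z)→(s0,z,+1)
state=s0 head=3 tape=__yyz[y]_z   (s0,y)→(s3,z,-1)
state=s3 head=2 tape=__yy[z]z_z   (s3,z)→(s0,_,-1)
state=s0 head=1 tape=__y[y]_z_z   (s0,y)→(s3,z,-1)
state=s3 head=0 tape=__[y]z_z_z   (s3,y)→(s2,y,+1)
state=s2 head=1 tape=__y[z]_z_z   (s2,z)→(s0,z,+1)
state=s0 head=2 tape=__yz[_]z_z   (s0,_)→(s3,x,-1)
state=s3 head=1 tape=__y[z]xz_z   (s3,z)→(s0,_,-1)
state=s0 head=0 tape=__[y]_xz_z   (s0,y)→(s3,z,-1)
state=s3 head=-1 tape=_[_]z_xz_z   (s3,_)→(s2,z,+1)
state=s2 head=0 tape=_z[z]_xz_z   (s2,z)→(s0,z,+1)
state=s0 head=1 tape=_zz[_]xz_z   (s0,_)→(s3,x,-1)
state=s3 head=0 tape=_z[z]xxz_z   (s3,z)→(s0,_,-1)
state=s0 head=-1 tape=_[z]_xxz_z   (s0,z)→(s2,y,-1)
state=s2 head=-2 tape=[_]y_xxz_z   (s2,_)→(s2,z,+1)
state=s2 head=-1 tape=z[y]_xxz_z
No transition is defined for (s2, y); M halts in state s2.

s2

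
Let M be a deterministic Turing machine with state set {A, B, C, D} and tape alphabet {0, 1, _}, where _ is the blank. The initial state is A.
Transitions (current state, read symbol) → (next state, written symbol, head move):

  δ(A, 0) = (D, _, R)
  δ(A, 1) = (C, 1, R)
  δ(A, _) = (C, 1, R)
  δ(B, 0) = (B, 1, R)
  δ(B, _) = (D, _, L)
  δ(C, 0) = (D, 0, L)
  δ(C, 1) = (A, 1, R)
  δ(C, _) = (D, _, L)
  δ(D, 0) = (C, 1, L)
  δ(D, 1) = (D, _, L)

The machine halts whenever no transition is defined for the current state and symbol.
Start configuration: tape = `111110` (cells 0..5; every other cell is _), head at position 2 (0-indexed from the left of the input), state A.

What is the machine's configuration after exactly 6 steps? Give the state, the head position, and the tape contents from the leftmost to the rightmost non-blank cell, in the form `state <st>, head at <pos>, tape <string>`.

A | 11[1]110   read 1 → write 1, move R, go to C
C | 111[1]10   read 1 → write 1, move R, go to A
A | 1111[1]0   read 1 → write 1, move R, go to C
C | 11111[0]   read 0 → write 0, move L, go to D
D | 1111[1]0   read 1 → write _, move L, go to D
D | 111[1]_0   read 1 → write _, move L, go to D
D | 11[1]__0
After 6 steps: state D, head at 2, tape 111__0.

state D, head at 2, tape 111__0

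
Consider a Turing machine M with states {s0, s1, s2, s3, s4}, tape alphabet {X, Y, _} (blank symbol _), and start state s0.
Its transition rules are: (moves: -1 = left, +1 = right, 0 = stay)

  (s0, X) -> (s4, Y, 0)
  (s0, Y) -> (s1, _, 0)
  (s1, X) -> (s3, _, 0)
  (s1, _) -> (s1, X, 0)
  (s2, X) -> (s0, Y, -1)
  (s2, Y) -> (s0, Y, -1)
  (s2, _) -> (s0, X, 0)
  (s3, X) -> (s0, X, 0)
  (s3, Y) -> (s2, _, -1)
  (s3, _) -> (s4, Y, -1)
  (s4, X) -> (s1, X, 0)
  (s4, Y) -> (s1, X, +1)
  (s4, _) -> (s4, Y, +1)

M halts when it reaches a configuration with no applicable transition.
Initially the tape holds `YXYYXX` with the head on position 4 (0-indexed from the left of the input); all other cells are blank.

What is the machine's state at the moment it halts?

s0 | YXYY[X]X   read X → write Y, move 0, go to s4
s4 | YXYY[Y]X   read Y → write X, move +1, go to s1
s1 | YXYYX[X]   read X → write _, move 0, go to s3
s3 | YXYYX[_]   read _ → write Y, move -1, go to s4
s4 | YXYY[X]Y   read X → write X, move 0, go to s1
s1 | YXYY[X]Y   read X → write _, move 0, go to s3
s3 | YXYY[_]Y   read _ → write Y, move -1, go to s4
s4 | YXY[Y]YY   read Y → write X, move +1, go to s1
s1 | YXYX[Y]Y
No transition is defined for (s1, Y); M halts in state s1.

s1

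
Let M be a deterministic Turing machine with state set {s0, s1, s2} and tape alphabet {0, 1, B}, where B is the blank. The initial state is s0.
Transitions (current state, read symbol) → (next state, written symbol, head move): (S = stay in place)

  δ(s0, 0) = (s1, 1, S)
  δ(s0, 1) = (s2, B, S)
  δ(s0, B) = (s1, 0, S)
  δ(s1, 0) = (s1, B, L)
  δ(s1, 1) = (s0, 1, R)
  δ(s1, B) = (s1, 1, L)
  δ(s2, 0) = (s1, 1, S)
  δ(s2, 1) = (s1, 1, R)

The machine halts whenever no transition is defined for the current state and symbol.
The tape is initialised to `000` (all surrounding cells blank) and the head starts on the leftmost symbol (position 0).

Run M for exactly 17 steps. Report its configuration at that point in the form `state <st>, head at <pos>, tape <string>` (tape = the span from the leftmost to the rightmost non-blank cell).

state s1, head at 2, tape 111

state=s0 head=0 tape=[0]00B   (s0,0)→(s1,1,S)
state=s1 head=0 tape=[1]00B   (s1,1)→(s0,1,R)
state=s0 head=1 tape=1[0]0B   (s0,0)→(s1,1,S)
state=s1 head=1 tape=1[1]0B   (s1,1)→(s0,1,R)
state=s0 head=2 tape=11[0]B   (s0,0)→(s1,1,S)
state=s1 head=2 tape=11[1]B   (s1,1)→(s0,1,R)
state=s0 head=3 tape=111[B]   (s0,B)→(s1,0,S)
state=s1 head=3 tape=111[0]   (s1,0)→(s1,B,L)
state=s1 head=2 tape=11[1]B   (s1,1)→(s0,1,R)
state=s0 head=3 tape=111[B]   (s0,B)→(s1,0,S)
state=s1 head=3 tape=111[0]   (s1,0)→(s1,B,L)
state=s1 head=2 tape=11[1]B   (s1,1)→(s0,1,R)
state=s0 head=3 tape=111[B]   (s0,B)→(s1,0,S)
state=s1 head=3 tape=111[0]   (s1,0)→(s1,B,L)
state=s1 head=2 tape=11[1]B   (s1,1)→(s0,1,R)
state=s0 head=3 tape=111[B]   (s0,B)→(s1,0,S)
state=s1 head=3 tape=111[0]   (s1,0)→(s1,B,L)
state=s1 head=2 tape=11[1]B
After 17 steps: state s1, head at 2, tape 111.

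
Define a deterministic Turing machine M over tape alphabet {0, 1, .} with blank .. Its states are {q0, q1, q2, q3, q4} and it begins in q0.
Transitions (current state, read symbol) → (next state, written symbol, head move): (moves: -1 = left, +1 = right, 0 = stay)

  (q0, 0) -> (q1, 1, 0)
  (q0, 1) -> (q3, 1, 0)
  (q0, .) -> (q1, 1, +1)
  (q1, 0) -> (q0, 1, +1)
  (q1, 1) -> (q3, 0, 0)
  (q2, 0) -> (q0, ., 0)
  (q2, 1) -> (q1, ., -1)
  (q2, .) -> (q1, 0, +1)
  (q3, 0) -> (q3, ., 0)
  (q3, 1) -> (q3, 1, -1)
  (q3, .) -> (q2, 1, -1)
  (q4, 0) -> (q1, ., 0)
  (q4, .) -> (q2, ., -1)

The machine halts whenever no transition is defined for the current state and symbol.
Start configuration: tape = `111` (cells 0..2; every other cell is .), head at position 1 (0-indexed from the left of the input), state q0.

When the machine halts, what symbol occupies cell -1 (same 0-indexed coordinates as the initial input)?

q0 | ...1[1]1   read 1 → write 1, move 0, go to q3
q3 | ...1[1]1   read 1 → write 1, move -1, go to q3
q3 | ...[1]11   read 1 → write 1, move -1, go to q3
q3 | ..[.]111   read . → write 1, move -1, go to q2
q2 | .[.]1111   read . → write 0, move +1, go to q1
q1 | .0[1]111   read 1 → write 0, move 0, go to q3
q3 | .0[0]111   read 0 → write ., move 0, go to q3
q3 | .0[.]111   read . → write 1, move -1, go to q2
q2 | .[0]1111   read 0 → write ., move 0, go to q0
q0 | .[.]1111   read . → write 1, move +1, go to q1
q1 | .1[1]111   read 1 → write 0, move 0, go to q3
q3 | .1[0]111   read 0 → write ., move 0, go to q3
q3 | .1[.]111   read . → write 1, move -1, go to q2
q2 | .[1]1111   read 1 → write ., move -1, go to q1
q1 | [.].1111
Cell -1 holds 1 when M halts.

1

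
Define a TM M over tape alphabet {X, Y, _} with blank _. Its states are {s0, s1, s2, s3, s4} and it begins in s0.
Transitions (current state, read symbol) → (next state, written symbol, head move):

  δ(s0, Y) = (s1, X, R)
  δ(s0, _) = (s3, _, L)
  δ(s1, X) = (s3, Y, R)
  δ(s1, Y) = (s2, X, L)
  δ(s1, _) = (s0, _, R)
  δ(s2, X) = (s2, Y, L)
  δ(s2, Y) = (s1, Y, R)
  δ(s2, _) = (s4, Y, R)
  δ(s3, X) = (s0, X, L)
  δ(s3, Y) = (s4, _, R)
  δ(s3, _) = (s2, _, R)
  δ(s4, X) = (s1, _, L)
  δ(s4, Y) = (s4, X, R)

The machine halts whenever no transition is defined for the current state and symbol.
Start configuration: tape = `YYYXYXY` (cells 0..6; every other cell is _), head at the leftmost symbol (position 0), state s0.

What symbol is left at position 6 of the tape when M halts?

X

state=s0 head=0 tape=_[Y]YYXYXY_   (s0,Y)→(s1,X,R)
state=s1 head=1 tape=_X[Y]YXYXY_   (s1,Y)→(s2,X,L)
state=s2 head=0 tape=_[X]XYXYXY_   (s2,X)→(s2,Y,L)
state=s2 head=-1 tape=[_]YXYXYXY_   (s2,_)→(s4,Y,R)
state=s4 head=0 tape=Y[Y]XYXYXY_   (s4,Y)→(s4,X,R)
state=s4 head=1 tape=YX[X]YXYXY_   (s4,X)→(s1,_,L)
state=s1 head=0 tape=Y[X]_YXYXY_   (s1,X)→(s3,Y,R)
state=s3 head=1 tape=YY[_]YXYXY_   (s3,_)→(s2,_,R)
state=s2 head=2 tape=YY_[Y]XYXY_   (s2,Y)→(s1,Y,R)
state=s1 head=3 tape=YY_Y[X]YXY_   (s1,X)→(s3,Y,R)
state=s3 head=4 tape=YY_YY[Y]XY_   (s3,Y)→(s4,_,R)
state=s4 head=5 tape=YY_YY_[X]Y_   (s4,X)→(s1,_,L)
state=s1 head=4 tape=YY_YY[_]_Y_   (s1,_)→(s0,_,R)
state=s0 head=5 tape=YY_YY_[_]Y_   (s0,_)→(s3,_,L)
state=s3 head=4 tape=YY_YY[_]_Y_   (s3,_)→(s2,_,R)
state=s2 head=5 tape=YY_YY_[_]Y_   (s2,_)→(s4,Y,R)
state=s4 head=6 tape=YY_YY_Y[Y]_   (s4,Y)→(s4,X,R)
state=s4 head=7 tape=YY_YY_YX[_]
Cell 6 holds X when M halts.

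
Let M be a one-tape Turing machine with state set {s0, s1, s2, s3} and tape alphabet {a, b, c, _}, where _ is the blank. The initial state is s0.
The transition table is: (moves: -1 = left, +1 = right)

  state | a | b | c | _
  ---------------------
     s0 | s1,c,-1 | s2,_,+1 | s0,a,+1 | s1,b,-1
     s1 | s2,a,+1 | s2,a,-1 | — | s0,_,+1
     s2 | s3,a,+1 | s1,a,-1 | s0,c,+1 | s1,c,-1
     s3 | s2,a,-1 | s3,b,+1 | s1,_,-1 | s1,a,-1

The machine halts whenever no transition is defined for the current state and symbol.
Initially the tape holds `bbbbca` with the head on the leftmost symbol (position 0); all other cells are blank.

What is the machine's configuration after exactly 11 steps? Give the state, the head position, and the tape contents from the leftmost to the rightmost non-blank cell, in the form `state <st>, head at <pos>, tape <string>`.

state s0, head at 3, tape a_cca

state=s0 head=0 tape=[b]bbbca   (s0,b)→(s2,_,+1)
state=s2 head=1 tape=_[b]bbca   (s2,b)→(s1,a,-1)
state=s1 head=0 tape=[_]abbca   (s1,_)→(s0,_,+1)
state=s0 head=1 tape=_[a]bbca   (s0,a)→(s1,c,-1)
state=s1 head=0 tape=[_]cbbca   (s1,_)→(s0,_,+1)
state=s0 head=1 tape=_[c]bbca   (s0,c)→(s0,a,+1)
state=s0 head=2 tape=_a[b]bca   (s0,b)→(s2,_,+1)
state=s2 head=3 tape=_a_[b]ca   (s2,b)→(s1,a,-1)
state=s1 head=2 tape=_a[_]aca   (s1,_)→(s0,_,+1)
state=s0 head=3 tape=_a_[a]ca   (s0,a)→(s1,c,-1)
state=s1 head=2 tape=_a[_]cca   (s1,_)→(s0,_,+1)
state=s0 head=3 tape=_a_[c]ca
After 11 steps: state s0, head at 3, tape a_cca.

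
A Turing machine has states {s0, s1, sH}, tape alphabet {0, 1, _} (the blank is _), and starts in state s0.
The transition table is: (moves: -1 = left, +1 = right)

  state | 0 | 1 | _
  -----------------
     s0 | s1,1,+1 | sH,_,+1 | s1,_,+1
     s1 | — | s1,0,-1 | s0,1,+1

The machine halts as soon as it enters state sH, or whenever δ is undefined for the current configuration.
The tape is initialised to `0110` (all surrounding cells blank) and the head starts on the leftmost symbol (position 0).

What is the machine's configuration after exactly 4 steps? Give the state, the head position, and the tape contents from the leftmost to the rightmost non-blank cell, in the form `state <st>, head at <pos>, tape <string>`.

state s0, head at 0, tape 10010

state=s0 head=0 tape=_[0]110   (s0,0)→(s1,1,+1)
state=s1 head=1 tape=_1[1]10   (s1,1)→(s1,0,-1)
state=s1 head=0 tape=_[1]010   (s1,1)→(s1,0,-1)
state=s1 head=-1 tape=[_]0010   (s1,_)→(s0,1,+1)
state=s0 head=0 tape=1[0]010
After 4 steps: state s0, head at 0, tape 10010.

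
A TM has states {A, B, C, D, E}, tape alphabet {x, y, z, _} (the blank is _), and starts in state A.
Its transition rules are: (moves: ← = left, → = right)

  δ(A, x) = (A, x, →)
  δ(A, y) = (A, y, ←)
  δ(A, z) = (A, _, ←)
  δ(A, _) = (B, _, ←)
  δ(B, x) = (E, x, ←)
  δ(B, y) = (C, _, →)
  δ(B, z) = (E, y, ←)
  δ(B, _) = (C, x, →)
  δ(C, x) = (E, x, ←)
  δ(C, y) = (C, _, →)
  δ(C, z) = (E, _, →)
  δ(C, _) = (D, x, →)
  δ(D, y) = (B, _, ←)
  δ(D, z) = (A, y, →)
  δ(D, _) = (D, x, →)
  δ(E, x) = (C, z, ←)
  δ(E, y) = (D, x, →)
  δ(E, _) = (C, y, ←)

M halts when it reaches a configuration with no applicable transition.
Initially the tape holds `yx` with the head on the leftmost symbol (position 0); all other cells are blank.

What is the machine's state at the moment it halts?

A | ___[y]x   read y → write y, move ←, go to A
A | __[_]yx   read _ → write _, move ←, go to B
B | _[_]_yx   read _ → write x, move →, go to C
C | _x[_]yx   read _ → write x, move →, go to D
D | _xx[y]x   read y → write _, move ←, go to B
B | _x[x]_x   read x → write x, move ←, go to E
E | _[x]x_x   read x → write z, move ←, go to C
C | [_]zx_x   read _ → write x, move →, go to D
D | x[z]x_x   read z → write y, move →, go to A
A | xy[x]_x   read x → write x, move →, go to A
A | xyx[_]x   read _ → write _, move ←, go to B
B | xy[x]_x   read x → write x, move ←, go to E
E | x[y]x_x   read y → write x, move →, go to D
D | xx[x]_x
No transition is defined for (D, x); M halts in state D.

D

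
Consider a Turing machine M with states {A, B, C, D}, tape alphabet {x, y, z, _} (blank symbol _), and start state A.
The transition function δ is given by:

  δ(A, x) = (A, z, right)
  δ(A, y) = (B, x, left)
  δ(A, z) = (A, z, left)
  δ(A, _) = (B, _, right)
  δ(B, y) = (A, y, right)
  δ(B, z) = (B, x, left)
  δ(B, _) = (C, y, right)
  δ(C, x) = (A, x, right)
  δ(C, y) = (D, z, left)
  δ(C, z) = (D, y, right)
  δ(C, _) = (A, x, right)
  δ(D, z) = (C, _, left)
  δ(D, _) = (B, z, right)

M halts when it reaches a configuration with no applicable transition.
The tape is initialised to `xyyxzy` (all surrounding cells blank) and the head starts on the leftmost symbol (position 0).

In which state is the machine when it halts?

A | _[x]yyxzy   read x → write z, move right, go to A
A | _z[y]yxzy   read y → write x, move left, go to B
B | _[z]xyxzy   read z → write x, move left, go to B
B | [_]xxyxzy   read _ → write y, move right, go to C
C | y[x]xyxzy   read x → write x, move right, go to A
A | yx[x]yxzy   read x → write z, move right, go to A
A | yxz[y]xzy   read y → write x, move left, go to B
B | yx[z]xxzy   read z → write x, move left, go to B
B | y[x]xxxzy
No transition is defined for (B, x); M halts in state B.

B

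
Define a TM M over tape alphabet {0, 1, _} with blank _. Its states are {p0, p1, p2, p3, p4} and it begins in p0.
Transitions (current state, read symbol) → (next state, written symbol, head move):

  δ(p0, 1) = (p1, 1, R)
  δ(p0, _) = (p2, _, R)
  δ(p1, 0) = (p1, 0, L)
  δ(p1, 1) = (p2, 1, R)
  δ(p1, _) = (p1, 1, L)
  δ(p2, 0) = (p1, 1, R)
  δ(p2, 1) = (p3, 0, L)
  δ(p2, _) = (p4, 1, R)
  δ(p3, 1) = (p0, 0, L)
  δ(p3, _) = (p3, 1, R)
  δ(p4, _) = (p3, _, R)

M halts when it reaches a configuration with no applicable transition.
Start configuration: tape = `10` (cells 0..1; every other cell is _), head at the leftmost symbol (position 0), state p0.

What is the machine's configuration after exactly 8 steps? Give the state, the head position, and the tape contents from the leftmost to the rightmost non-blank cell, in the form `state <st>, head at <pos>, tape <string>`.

state p0, head at 0, tape 100

p0 | [1]0_   read 1 → write 1, move R, go to p1
p1 | 1[0]_   read 0 → write 0, move L, go to p1
p1 | [1]0_   read 1 → write 1, move R, go to p2
p2 | 1[0]_   read 0 → write 1, move R, go to p1
p1 | 11[_]   read _ → write 1, move L, go to p1
p1 | 1[1]1   read 1 → write 1, move R, go to p2
p2 | 11[1]   read 1 → write 0, move L, go to p3
p3 | 1[1]0   read 1 → write 0, move L, go to p0
p0 | [1]00
After 8 steps: state p0, head at 0, tape 100.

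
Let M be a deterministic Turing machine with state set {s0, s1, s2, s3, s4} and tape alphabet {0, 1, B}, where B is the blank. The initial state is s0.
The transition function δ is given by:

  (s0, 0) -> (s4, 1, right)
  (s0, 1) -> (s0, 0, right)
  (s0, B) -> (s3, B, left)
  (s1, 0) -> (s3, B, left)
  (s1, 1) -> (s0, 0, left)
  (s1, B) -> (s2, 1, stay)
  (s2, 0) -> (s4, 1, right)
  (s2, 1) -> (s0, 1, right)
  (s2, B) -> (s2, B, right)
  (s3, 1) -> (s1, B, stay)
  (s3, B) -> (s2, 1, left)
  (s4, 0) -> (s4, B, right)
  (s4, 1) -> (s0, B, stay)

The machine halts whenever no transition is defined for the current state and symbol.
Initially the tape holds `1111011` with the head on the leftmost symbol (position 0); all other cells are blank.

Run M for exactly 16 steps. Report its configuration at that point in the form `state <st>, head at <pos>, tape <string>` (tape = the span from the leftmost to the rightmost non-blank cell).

state s1, head at 4, tape 0000BB1

state=s0 head=0 tape=[1]111011   (s0,1)→(s0,0,right)
state=s0 head=1 tape=0[1]11011   (s0,1)→(s0,0,right)
state=s0 head=2 tape=00[1]1011   (s0,1)→(s0,0,right)
state=s0 head=3 tape=000[1]011   (s0,1)→(s0,0,right)
state=s0 head=4 tape=0000[0]11   (s0,0)→(s4,1,right)
state=s4 head=5 tape=00001[1]1   (s4,1)→(s0,B,stay)
state=s0 head=5 tape=00001[B]1   (s0,B)→(s3,B,left)
state=s3 head=4 tape=0000[1]B1   (s3,1)→(s1,B,stay)
state=s1 head=4 tape=0000[B]B1   (s1,B)→(s2,1,stay)
state=s2 head=4 tape=0000[1]B1   (s2,1)→(s0,1,right)
state=s0 head=5 tape=00001[B]1   (s0,B)→(s3,B,left)
state=s3 head=4 tape=0000[1]B1   (s3,1)→(s1,B,stay)
state=s1 head=4 tape=0000[B]B1   (s1,B)→(s2,1,stay)
state=s2 head=4 tape=0000[1]B1   (s2,1)→(s0,1,right)
state=s0 head=5 tape=00001[B]1   (s0,B)→(s3,B,left)
state=s3 head=4 tape=0000[1]B1   (s3,1)→(s1,B,stay)
state=s1 head=4 tape=0000[B]B1
After 16 steps: state s1, head at 4, tape 0000BB1.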